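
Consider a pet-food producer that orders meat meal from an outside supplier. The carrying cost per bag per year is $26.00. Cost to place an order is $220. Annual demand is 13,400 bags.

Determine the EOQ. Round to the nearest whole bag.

Optimal lot size Q* = (2 × 13,400 × $220 / $26)^½ ≈ 476.20

476 bags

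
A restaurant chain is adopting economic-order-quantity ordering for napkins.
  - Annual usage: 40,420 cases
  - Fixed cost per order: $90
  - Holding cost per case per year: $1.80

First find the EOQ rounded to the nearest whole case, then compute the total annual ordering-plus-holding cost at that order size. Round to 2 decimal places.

Q* = √(2·D·S / H) = √(2·40,420·90 / 1.8) = √4,042,000.0 ≈ 2,010.47 → Q = 2,010 cases
Orders/yr = 40,420/2,010 = 20.109; ordering cost = 20.109 × $90 = $1,809.85
Average inventory = 2,010/2 = 1005; holding cost = 1005 × $1.8 = $1,809.00
Total = $1,809.85 + $1,809.00 = $3,618.85

$3,618.85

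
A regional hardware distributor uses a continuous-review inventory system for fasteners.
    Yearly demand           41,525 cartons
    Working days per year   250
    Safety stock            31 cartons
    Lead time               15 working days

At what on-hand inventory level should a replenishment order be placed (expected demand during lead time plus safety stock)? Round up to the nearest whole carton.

Daily demand d = 41,525 / 250 = 166.100 cartons/day
Demand during lead time = 166.100 × 15 = 2,491.50
Reorder point = 2,491.50 + 31 = 2,522.50 → round up

2,523 cartons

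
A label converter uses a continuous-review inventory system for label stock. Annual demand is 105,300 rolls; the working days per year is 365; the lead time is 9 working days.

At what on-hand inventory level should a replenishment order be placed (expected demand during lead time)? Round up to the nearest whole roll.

Daily demand d = 105,300 / 365 = 288.493 rolls/day
Demand during lead time = 288.493 × 9 = 2,596.44
Reorder point = 2,596.44 → round up

2,597 rolls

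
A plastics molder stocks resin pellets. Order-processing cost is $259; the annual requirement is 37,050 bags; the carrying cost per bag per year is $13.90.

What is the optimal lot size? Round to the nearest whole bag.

1,175 bags

2DS/H = 2·37,050·259/13.9 = 1,380,712.23
EOQ = √1,380,712.23 ≈ 1,175.04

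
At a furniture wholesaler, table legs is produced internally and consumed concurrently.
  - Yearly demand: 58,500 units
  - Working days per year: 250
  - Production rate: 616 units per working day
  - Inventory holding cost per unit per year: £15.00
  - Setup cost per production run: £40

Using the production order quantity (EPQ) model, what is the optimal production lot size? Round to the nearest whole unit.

d = 58,500/250 = 234.0000 units/day;  effective holding cost H(1 − d/p) = 15·(1 − 234.0000/616) = 9.30195
Q* = √(2DS / H_eff) = √(2·58,500·40 / 9.30195) ≈ 709.31

709 units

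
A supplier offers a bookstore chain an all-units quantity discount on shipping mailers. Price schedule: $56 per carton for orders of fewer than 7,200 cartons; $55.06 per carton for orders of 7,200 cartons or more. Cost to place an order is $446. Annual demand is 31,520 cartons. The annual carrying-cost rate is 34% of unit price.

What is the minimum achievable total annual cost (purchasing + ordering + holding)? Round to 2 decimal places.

$1,788,257.10

H₁ = 34%×$56 = $19.0400;  H₂ = 34%×$55.06 = $18.7204
EOQ₁ = √(2×31,520×446/19.0400) = 1,215.18  (< 7,200, feasible at tier 1)
EOQ₂ = √(2×31,520×446/18.7204) = 1,225.51  (< 7,200 → use Q = 7,200 at tier-2 price)
TC(tier 1 (EOQ₁), Q≈1,215.2) = $1,788,257.10
TC(tier 2, Q≈7,200.0) = $1,804,837.13
Minimum at tier 1 (EOQ₁): $1,788,257.10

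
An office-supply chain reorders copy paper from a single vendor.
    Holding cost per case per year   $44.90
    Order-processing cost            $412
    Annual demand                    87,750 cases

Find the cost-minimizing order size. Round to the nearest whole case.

1,269 cases

EOQ = √(2DS/H) = √(2 × 87,750 × 412 / 44.9)
    = √(1,610,378.62) ≈ 1,269.01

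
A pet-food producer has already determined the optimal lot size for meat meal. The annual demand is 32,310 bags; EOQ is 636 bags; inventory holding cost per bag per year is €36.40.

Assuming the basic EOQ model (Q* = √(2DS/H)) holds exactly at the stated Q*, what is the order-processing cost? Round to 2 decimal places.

From Q* = √(2DS/H) ⇒ Q*² = 2DS/H.
S = Q²H / (2D) = 636² × 36.4 / (2 × 32,310) = 227.8498

€227.85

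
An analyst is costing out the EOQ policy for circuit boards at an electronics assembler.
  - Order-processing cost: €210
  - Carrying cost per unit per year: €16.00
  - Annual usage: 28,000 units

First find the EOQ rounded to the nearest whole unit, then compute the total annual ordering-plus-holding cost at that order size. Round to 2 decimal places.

2DS/H = 2·28,000·210/16 = 735,000.00
EOQ = √735,000.00 ≈ 857.32 → Q = 857 units
Annual ordering cost = (D/Q)·S = (28,000/857) × 210 = €6,861.14
Annual holding cost  = (Q/2)·H = (857/2) × 16 = €6,856.00
Total = €6,861.14 + €6,856.00 = €13,717.14

€13,717.14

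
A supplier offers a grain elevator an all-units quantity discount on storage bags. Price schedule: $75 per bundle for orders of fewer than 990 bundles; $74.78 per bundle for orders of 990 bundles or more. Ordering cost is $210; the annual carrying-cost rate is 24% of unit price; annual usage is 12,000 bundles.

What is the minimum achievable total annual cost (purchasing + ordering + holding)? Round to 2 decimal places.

H₁ = 24%×$75 = $18.0000;  H₂ = 24%×$74.78 = $17.9472
EOQ₁ = √(2×12,000×210/18.0000) = 529.15  (< 990, feasible at tier 1)
EOQ₂ = √(2×12,000×210/17.9472) = 529.93  (< 990 → use Q = 990 at tier-2 price)
TC(tier 1 (EOQ₁), Q≈529.2) = $909,524.70
TC(tier 2, Q≈990.0) = $908,789.32
Minimum at tier 2: $908,789.32

$908,789.32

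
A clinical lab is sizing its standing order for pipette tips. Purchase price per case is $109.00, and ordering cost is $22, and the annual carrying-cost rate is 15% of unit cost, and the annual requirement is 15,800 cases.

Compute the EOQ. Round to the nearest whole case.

206 cases

Carrying cost H = $109 × 15% = $16.3500/case/yr
Optimal lot size Q* = (2 × 15,800 × $22 / $16.35)^½ ≈ 206.20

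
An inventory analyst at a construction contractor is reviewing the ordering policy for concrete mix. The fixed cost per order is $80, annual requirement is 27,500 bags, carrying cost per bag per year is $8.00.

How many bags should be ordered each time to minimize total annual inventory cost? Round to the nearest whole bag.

742 bags

Optimal lot size Q* = (2 × 27,500 × $80 / $8)^½ ≈ 741.62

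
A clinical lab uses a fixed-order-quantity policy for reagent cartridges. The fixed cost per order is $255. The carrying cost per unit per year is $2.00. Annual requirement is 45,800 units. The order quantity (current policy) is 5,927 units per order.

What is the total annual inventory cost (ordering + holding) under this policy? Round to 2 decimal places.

$7,897.47

Annual ordering cost = (D/Q)·S = (45,800/5,927) × 255 = $1,970.47
Annual holding cost  = (Q/2)·H = (5,927/2) × 2 = $5,927.00
Total = $1,970.47 + $5,927.00 = $7,897.47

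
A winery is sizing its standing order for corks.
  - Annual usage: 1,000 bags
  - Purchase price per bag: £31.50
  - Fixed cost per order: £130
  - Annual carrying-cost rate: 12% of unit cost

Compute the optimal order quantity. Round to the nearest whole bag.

Holding cost per bag per year: H = 12% × £31.5 = £3.7800
EOQ = √(2DS/H) = √(2 × 1,000 × 130 / 3.78)
    = √(68,783.07) ≈ 262.27

262 bags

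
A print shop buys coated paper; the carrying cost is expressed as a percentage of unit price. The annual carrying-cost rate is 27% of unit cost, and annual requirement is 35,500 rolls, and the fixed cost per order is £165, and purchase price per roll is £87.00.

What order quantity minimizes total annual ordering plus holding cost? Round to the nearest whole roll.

706 rolls

Holding cost per roll per year: H = 27% × £87 = £23.4900
Optimal lot size Q* = (2 × 35,500 × £165 / £23.49)^½ ≈ 706.20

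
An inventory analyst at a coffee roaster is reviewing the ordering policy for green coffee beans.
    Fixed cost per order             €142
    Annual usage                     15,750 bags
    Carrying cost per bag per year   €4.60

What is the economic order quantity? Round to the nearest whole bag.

986 bags

Q* = √(2·D·S / H) = √(2·15,750·142 / 4.6) = √972,391.3 ≈ 986.10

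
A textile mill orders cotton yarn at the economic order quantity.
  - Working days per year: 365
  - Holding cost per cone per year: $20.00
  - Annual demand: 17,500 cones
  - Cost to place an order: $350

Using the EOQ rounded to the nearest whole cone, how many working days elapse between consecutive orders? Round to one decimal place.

16.3 days

Optimal lot size Q* = (2 × 17,500 × $350 / $20)^½ ≈ 782.62 → Q = 783 cones
Cycle time = (working days × Q)/D = (365 × 783) / 17,500 = 16.331 days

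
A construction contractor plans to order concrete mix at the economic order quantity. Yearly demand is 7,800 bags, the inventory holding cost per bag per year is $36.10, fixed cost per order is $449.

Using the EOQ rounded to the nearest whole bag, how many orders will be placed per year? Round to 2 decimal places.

2DS/H = 2·7,800·449/36.1 = 194,027.70
EOQ = √194,027.70 ≈ 440.49 → Q = 440
N = D/Q = 7,800/440 ≈ 17.727 orders/yr

17.73 orders per year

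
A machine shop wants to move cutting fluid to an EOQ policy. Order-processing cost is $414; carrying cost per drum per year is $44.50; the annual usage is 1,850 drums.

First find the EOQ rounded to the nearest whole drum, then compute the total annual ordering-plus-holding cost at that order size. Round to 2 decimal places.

2DS/H = 2·1,850·414/44.5 = 34,422.47
EOQ = √34,422.47 ≈ 185.53 → Q = 186 drums
Ordering: D/Q × S = 1,850/186 × $414 = $4,117.74
Holding:  Q/2 × H = 186/2 × $44.5 = $4,138.50
Total = $4,117.74 + $4,138.50 = $8,256.24

$8,256.24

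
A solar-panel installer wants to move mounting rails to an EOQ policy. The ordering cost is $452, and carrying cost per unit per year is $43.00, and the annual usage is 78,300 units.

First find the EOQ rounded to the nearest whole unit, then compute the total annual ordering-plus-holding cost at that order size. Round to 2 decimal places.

$55,169.54

EOQ = √(2DS/H) = √(2 × 78,300 × 452 / 43)
    = √(1,646,120.93) ≈ 1,283.01 → Q = 1,283 units
Annual ordering cost = (D/Q)·S = (78,300/1,283) × 452 = $27,585.04
Annual holding cost  = (Q/2)·H = (1,283/2) × 43 = $27,584.50
Total = $27,585.04 + $27,584.50 = $55,169.54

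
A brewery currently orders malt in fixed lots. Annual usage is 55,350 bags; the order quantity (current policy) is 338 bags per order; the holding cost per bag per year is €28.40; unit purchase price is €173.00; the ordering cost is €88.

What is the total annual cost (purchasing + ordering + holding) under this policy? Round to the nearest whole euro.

€9,594,760

Orders/yr = 55,350/338 = 163.757; ordering cost = 163.757 × €88 = €14,410.65
Average inventory = 338/2 = 169; holding cost = 169 × €28.4 = €4,799.60
Purchase cost = D·C = 55,350 × 173 = €9,575,550.00
Total = €14,410.65 + €4,799.60 + €9,575,550.00 = €9,594,760.25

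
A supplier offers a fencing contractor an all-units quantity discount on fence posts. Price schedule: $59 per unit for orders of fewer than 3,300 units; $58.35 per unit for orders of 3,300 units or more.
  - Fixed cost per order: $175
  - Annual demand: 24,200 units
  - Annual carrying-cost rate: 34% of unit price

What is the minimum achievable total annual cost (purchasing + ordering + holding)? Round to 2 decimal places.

H₁ = 34%×$59 = $20.0600;  H₂ = 34%×$58.35 = $19.8390
EOQ₁ = √(2×24,200×175/20.0600) = 649.79  (< 3,300, feasible at tier 1)
EOQ₂ = √(2×24,200×175/19.8390) = 653.40  (< 3,300 → use Q = 3,300 at tier-2 price)
TC(tier 1 (EOQ₁), Q≈649.8) = $1,440,834.88
TC(tier 2, Q≈3,300.0) = $1,446,087.68
Minimum at tier 1 (EOQ₁): $1,440,834.88

$1,440,834.88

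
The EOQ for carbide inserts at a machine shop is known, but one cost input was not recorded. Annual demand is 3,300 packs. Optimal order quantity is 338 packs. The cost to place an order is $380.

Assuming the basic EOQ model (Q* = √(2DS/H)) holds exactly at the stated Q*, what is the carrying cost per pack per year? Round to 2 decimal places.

$21.95

EOQ relation: Q² = 2DS/H, so rearrange for the unknown.
H = 2DS / Q² = 2 × 3,300 × 380 / 338² = 21.9530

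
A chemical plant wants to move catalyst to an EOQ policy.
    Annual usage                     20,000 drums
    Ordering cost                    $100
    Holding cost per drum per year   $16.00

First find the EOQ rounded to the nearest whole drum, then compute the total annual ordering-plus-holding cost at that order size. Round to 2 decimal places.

Optimal lot size Q* = (2 × 20,000 × $100 / $16)^½ ≈ 500.00 → Q = 500 drums
Ordering: D/Q × S = 20,000/500 × $100 = $4,000.00
Holding:  Q/2 × H = 500/2 × $16 = $4,000.00
Total = $4,000.00 + $4,000.00 = $8,000.00

$8,000.00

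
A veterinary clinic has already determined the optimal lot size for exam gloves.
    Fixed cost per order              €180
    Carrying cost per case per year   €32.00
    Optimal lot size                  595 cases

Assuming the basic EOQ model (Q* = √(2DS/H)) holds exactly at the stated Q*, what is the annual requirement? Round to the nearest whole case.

Since Q* = (2DS/H)^½, squaring gives Q*²·H = 2DS.
D = Q²H / (2S) = 595² × 32 / (2 × 180) = 31,468.89

31,469 cases per year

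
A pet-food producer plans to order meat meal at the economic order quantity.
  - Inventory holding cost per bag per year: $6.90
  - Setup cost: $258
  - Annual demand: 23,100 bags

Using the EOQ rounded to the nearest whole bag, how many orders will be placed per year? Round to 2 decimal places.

17.58 orders per year

Q* = √(2·D·S / H) = √(2·23,100·258 / 6.9) = √1,727,478.3 ≈ 1,314.34 → Q = 1,314
N = D/Q = 23,100/1,314 ≈ 17.580 orders/yr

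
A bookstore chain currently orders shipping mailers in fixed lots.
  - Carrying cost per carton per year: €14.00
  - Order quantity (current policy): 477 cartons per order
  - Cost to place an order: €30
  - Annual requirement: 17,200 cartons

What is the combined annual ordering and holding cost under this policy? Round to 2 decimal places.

€4,420.76

Annual ordering cost = (D/Q)·S = (17,200/477) × 30 = €1,081.76
Annual holding cost  = (Q/2)·H = (477/2) × 14 = €3,339.00
Total = €1,081.76 + €3,339.00 = €4,420.76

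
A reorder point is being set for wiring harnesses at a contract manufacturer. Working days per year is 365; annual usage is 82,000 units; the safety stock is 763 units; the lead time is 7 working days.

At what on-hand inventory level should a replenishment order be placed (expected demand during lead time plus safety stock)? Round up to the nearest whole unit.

Daily demand d = 82,000 / 365 = 224.658 units/day
Demand during lead time = 224.658 × 7 = 1,572.60
Reorder point = 1,572.60 + 763 = 2,335.60 → round up

2,336 units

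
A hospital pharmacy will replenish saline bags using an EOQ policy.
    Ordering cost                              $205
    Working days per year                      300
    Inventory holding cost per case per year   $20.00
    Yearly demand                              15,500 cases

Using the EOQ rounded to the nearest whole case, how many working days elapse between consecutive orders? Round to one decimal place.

2DS/H = 2·15,500·205/20 = 317,750.00
EOQ = √317,750.00 ≈ 563.69 → Q = 564 cases
Days between orders = 300 / (D/Q) = 300 / 27.482 ≈ 10.916

10.9 days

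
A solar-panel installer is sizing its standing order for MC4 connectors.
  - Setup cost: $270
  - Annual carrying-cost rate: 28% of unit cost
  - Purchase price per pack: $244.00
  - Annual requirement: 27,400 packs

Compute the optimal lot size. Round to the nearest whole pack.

465 packs

Holding cost per pack per year: H = 28% × $244 = $68.3200
Optimal lot size Q* = (2 × 27,400 × $270 / $68.32)^½ ≈ 465.37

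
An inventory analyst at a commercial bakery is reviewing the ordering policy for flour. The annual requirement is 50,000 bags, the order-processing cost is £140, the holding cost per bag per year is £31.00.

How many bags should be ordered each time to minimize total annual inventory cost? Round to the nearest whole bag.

Optimal lot size Q* = (2 × 50,000 × £140 / £31)^½ ≈ 672.02

672 bags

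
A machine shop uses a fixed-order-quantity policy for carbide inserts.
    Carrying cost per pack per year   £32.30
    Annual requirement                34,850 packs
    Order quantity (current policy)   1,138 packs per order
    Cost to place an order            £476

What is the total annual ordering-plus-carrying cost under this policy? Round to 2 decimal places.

Orders/yr = 34,850/1,138 = 30.624; ordering cost = 30.624 × £476 = £14,576.98
Average inventory = 1,138/2 = 569; holding cost = 569 × £32.3 = £18,378.70
Total = £14,576.98 + £18,378.70 = £32,955.68

£32,955.68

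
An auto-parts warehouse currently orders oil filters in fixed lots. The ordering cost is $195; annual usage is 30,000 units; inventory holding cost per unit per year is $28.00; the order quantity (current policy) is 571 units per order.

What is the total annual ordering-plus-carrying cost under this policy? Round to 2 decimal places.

Ordering: D/Q × S = 30,000/571 × $195 = $10,245.18
Holding:  Q/2 × H = 571/2 × $28 = $7,994.00
Total = $10,245.18 + $7,994.00 = $18,239.18

$18,239.18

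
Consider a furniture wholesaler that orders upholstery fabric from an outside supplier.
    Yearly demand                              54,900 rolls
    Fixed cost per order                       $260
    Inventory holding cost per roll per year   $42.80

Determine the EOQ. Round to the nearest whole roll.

2DS/H = 2·54,900·260/42.8 = 667,009.35
EOQ = √667,009.35 ≈ 816.71

817 rolls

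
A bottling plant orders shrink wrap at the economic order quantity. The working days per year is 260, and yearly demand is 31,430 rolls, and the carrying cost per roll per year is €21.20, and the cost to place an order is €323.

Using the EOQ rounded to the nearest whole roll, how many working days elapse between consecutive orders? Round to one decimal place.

EOQ = √(2DS/H) = √(2 × 31,430 × 323 / 21.2)
    = √(957,725.47) ≈ 978.63 → Q = 979 rolls
Cycle time = (working days × Q)/D = (260 × 979) / 31,430 = 8.099 days

8.1 days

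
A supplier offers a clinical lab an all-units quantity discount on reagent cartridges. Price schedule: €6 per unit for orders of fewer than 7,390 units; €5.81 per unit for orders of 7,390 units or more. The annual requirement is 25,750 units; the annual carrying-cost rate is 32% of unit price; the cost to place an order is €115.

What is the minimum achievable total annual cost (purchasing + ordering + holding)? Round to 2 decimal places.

H₁ = 32%×€6 = €1.9200;  H₂ = 32%×€5.81 = €1.8592
EOQ₁ = √(2×25,750×115/1.9200) = 1,756.31  (< 7,390, feasible at tier 1)
EOQ₂ = √(2×25,750×115/1.8592) = 1,784.80  (< 7,390 → use Q = 7,390 at tier-2 price)
TC(tier 1 (EOQ₁), Q≈1,756.3) = €157,872.12
TC(tier 2, Q≈7,390.0) = €156,877.95
Minimum at tier 2: €156,877.95

€156,877.95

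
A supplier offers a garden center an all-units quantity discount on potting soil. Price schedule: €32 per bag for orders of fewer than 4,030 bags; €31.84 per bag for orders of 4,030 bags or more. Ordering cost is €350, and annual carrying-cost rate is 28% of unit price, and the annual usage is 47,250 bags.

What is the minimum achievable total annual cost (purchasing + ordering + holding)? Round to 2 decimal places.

€1,526,507.73

H₁ = 28%×€32 = €8.9600;  H₂ = 28%×€31.84 = €8.9152
EOQ₁ = √(2×47,250×350/8.9600) = 1,921.30  (< 4,030, feasible at tier 1)
EOQ₂ = √(2×47,250×350/8.9152) = 1,926.12  (< 4,030 → use Q = 4,030 at tier-2 price)
TC(tier 1 (EOQ₁), Q≈1,921.3) = €1,529,214.88
TC(tier 2, Q≈4,030.0) = €1,526,507.73
Minimum at tier 2: €1,526,507.73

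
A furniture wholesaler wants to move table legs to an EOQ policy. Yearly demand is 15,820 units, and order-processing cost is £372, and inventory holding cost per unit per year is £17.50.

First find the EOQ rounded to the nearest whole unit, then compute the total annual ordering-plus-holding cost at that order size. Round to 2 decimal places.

£14,351.88

2DS/H = 2·15,820·372/17.5 = 672,576.00
EOQ = √672,576.00 ≈ 820.11 → Q = 820 units
Orders/yr = 15,820/820 = 19.293; ordering cost = 19.293 × £372 = £7,176.88
Average inventory = 820/2 = 410; holding cost = 410 × £17.5 = £7,175.00
Total = £7,176.88 + £7,175.00 = £14,351.88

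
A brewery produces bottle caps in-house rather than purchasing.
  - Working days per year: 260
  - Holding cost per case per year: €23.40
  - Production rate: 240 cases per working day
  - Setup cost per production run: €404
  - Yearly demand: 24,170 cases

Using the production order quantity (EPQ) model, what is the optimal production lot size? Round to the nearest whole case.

1,167 cases

Daily demand d = 24,170/260 = 92.962; p = 240; 1 − d/p = 0.61266
EPQ = √(2DS / (H(1 − d/p)))
    = √(2 × 24,170 × 404 / (23.4 × 0.61266)) ≈ 1,167.15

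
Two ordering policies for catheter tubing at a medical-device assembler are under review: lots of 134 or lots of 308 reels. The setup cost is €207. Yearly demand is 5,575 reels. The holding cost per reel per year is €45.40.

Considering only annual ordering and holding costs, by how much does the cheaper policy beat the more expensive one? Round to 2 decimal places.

€915.49

Annual cost at Q: ordering D·S/Q plus holding Q·H/2.
TC(134) = (5,575/134)×207 + (134/2)×45.4 = €11,653.93
TC(308) = (5,575/308)×207 + (308/2)×45.4 = €10,738.43
Cheaper: Q = 308.  Difference = €915.49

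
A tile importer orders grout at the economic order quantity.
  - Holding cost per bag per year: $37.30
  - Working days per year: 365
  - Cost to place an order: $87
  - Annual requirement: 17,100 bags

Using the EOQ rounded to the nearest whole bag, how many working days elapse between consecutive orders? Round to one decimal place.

6.0 days

Optimal lot size Q* = (2 × 17,100 × $87 / $37.3)^½ ≈ 282.43 → Q = 282 bags
Days between orders = 365 / (D/Q) = 365 / 60.638 ≈ 6.019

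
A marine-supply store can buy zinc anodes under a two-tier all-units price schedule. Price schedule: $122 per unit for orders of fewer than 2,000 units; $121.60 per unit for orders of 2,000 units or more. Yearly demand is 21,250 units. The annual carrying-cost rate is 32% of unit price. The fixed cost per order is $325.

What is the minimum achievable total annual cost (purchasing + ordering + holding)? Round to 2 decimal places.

$2,615,721.54

H₁ = 32%×$122 = $39.0400;  H₂ = 32%×$121.60 = $38.9120
EOQ₁ = √(2×21,250×325/39.0400) = 594.81  (< 2,000, feasible at tier 1)
EOQ₂ = √(2×21,250×325/38.9120) = 595.79  (< 2,000 → use Q = 2,000 at tier-2 price)
TC(tier 1 (EOQ₁), Q≈594.8) = $2,615,721.54
TC(tier 2, Q≈2,000.0) = $2,626,365.12
Minimum at tier 1 (EOQ₁): $2,615,721.54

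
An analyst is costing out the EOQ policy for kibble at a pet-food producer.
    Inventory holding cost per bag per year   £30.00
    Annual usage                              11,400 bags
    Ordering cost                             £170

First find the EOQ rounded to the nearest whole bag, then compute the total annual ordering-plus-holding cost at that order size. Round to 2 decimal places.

Q* = √(2·D·S / H) = √(2·11,400·170 / 30) = √129,200.0 ≈ 359.44 → Q = 359 bags
Annual ordering cost = (D/Q)·S = (11,400/359) × 170 = £5,398.33
Annual holding cost  = (Q/2)·H = (359/2) × 30 = £5,385.00
Total = £5,398.33 + £5,385.00 = £10,783.33

£10,783.33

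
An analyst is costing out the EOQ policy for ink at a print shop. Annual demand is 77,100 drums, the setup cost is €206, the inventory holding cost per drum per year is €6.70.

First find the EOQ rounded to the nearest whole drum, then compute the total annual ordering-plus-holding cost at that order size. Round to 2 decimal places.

Optimal lot size Q* = (2 × 77,100 × €206 / €6.7)^½ ≈ 2,177.40 → Q = 2,177 drums
Ordering: D/Q × S = 77,100/2,177 × €206 = €7,295.64
Holding:  Q/2 × H = 2,177/2 × €6.7 = €7,292.95
Total = €7,295.64 + €7,292.95 = €14,588.59

€14,588.59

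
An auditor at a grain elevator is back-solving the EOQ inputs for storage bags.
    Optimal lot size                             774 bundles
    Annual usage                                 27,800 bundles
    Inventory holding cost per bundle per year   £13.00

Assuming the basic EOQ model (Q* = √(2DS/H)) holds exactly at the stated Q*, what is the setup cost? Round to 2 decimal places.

£140.07

Since Q* = (2DS/H)^½, squaring gives Q*²·H = 2DS.
S = Q²H / (2D) = 774² × 13 / (2 × 27,800) = 140.0717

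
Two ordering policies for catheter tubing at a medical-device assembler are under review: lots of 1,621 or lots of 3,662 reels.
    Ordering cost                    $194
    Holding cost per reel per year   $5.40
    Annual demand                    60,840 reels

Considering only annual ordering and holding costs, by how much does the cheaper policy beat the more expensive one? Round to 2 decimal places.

$1,452.51

Annual cost at Q: ordering D·S/Q plus holding Q·H/2.
TC(1,621) = (60,840/1,621)×194 + (1,621/2)×5.4 = $11,657.98
TC(3,662) = (60,840/3,662)×194 + (3,662/2)×5.4 = $13,110.49
Lots of 1,621 are cheaper by $1,452.51.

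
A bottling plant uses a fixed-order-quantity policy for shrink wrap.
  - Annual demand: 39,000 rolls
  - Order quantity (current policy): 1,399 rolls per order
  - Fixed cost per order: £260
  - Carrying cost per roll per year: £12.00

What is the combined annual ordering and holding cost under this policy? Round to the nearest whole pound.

Annual ordering cost = (D/Q)·S = (39,000/1,399) × 260 = £7,248.03
Annual holding cost  = (Q/2)·H = (1,399/2) × 12 = £8,394.00
Total = £7,248.03 + £8,394.00 = £15,642.03

£15,642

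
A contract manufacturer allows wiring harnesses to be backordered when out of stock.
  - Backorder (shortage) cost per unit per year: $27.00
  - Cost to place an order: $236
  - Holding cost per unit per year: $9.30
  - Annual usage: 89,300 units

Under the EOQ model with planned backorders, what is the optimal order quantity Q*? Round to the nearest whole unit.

2,468 units

Basic EOQ = √(2·89,300·236/9.3) = 2,128.900
Backorder adjustment √((H+b)/b) = √((9.3+27)/27) = 1.1595
Q* = 2,128.900 × 1.1595 ≈ 2,468.46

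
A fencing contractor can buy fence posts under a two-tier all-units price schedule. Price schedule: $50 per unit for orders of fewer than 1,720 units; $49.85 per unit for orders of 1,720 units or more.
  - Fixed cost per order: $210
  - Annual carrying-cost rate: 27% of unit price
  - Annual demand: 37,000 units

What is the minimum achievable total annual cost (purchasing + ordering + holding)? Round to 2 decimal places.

H₁ = 27%×$50 = $13.5000;  H₂ = 27%×$49.85 = $13.4595
EOQ₁ = √(2×37,000×210/13.5000) = 1,072.90  (< 1,720, feasible at tier 1)
EOQ₂ = √(2×37,000×210/13.4595) = 1,074.51  (< 1,720 → use Q = 1,720 at tier-2 price)
TC(tier 1 (EOQ₁), Q≈1,072.9) = $1,864,484.13
TC(tier 2, Q≈1,720.0) = $1,860,542.61
Minimum at tier 2: $1,860,542.61

$1,860,542.61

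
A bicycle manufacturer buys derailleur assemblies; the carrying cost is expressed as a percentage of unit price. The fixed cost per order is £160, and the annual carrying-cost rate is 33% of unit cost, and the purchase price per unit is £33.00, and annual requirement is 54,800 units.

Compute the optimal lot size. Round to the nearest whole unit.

1,269 units

H = i·C = 0.33 × £33 = £10.8900 per unit-year
Q* = √(2·D·S / H) = √(2·54,800·160 / 10.89) = √1,610,284.7 ≈ 1,268.97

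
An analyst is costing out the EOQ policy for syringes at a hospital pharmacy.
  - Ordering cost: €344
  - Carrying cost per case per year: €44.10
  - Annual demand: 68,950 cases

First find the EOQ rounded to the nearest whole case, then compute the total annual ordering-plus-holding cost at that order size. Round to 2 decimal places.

€45,738.37

2DS/H = 2·68,950·344/44.1 = 1,075,682.54
EOQ = √1,075,682.54 ≈ 1,037.15 → Q = 1,037 cases
Orders/yr = 68,950/1,037 = 66.490; ordering cost = 66.490 × €344 = €22,872.52
Average inventory = 1,037/2 = 518.5; holding cost = 518.5 × €44.1 = €22,865.85
Total = €22,872.52 + €22,865.85 = €45,738.37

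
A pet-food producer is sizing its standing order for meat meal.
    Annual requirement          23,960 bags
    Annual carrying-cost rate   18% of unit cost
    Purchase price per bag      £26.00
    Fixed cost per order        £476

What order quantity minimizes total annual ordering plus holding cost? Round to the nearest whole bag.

2,208 bags

H = i·C = 0.18 × £26 = £4.6800 per bag-year
2DS/H = 2·23,960·476/4.68 = 4,873,914.53
EOQ = √4,873,914.53 ≈ 2,207.69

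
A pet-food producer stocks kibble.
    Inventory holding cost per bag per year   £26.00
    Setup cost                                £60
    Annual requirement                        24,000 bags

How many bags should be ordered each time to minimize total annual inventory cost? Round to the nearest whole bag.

333 bags

2DS/H = 2·24,000·60/26 = 110,769.23
EOQ = √110,769.23 ≈ 332.82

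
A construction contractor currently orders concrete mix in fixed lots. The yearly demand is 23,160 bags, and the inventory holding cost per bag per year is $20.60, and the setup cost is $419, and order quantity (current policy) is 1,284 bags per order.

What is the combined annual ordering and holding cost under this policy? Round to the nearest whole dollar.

$20,783

Ordering: D/Q × S = 23,160/1,284 × $419 = $7,557.66
Holding:  Q/2 × H = 1,284/2 × $20.6 = $13,225.20
Total = $7,557.66 + $13,225.20 = $20,782.86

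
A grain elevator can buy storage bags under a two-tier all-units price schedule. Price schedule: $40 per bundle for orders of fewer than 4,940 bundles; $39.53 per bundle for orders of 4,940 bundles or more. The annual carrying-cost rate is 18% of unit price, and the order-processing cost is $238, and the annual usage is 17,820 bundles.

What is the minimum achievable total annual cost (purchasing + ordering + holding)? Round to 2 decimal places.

$720,614.90

H₁ = 18%×$40 = $7.2000;  H₂ = 18%×$39.53 = $7.1154
EOQ₁ = √(2×17,820×238/7.2000) = 1,085.40  (< 4,940, feasible at tier 1)
EOQ₂ = √(2×17,820×238/7.1154) = 1,091.84  (< 4,940 → use Q = 4,940 at tier-2 price)
TC(tier 1 (EOQ₁), Q≈1,085.4) = $720,614.90
TC(tier 2, Q≈4,940.0) = $722,858.17
Minimum at tier 1 (EOQ₁): $720,614.90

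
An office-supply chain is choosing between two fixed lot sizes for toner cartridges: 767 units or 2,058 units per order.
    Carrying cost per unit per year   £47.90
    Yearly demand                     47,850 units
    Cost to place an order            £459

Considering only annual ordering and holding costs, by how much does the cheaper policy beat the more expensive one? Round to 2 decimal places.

£12,956.40

TC(Q) = (D/Q)S + (Q/2)H
TC(767) = (47,850/767)×459 + (767/2)×47.9 = £47,004.79
TC(2,058) = (47,850/2,058)×459 + (2,058/2)×47.9 = £59,961.18
Cheaper: Q = 767.  Difference = £12,956.40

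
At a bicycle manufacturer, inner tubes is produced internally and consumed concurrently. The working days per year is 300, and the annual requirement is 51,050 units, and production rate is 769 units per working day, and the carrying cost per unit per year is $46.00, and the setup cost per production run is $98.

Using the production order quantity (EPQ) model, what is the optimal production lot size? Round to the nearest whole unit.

d = 51,050/300 = 170.1667 units/day;  effective holding cost H(1 − d/p) = 46·(1 − 170.1667/769) = 35.82098
Q* = √(2DS / H_eff) = √(2·51,050·98 / 35.82098) ≈ 528.51

529 units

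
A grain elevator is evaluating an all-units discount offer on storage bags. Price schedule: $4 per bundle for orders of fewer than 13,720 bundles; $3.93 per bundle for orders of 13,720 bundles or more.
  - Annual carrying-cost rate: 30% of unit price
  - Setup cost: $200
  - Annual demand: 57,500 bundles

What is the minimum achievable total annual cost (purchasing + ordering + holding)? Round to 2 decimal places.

$234,901.13

H₁ = 30%×$4 = $1.2000;  H₂ = 30%×$3.93 = $1.1790
EOQ₁ = √(2×57,500×200/1.2000) = 4,377.98  (< 13,720, feasible at tier 1)
EOQ₂ = √(2×57,500×200/1.1790) = 4,416.79  (< 13,720 → use Q = 13,720 at tier-2 price)
TC(tier 1 (EOQ₁), Q≈4,378.0) = $235,253.57
TC(tier 2, Q≈13,720.0) = $234,901.13
Minimum at tier 2: $234,901.13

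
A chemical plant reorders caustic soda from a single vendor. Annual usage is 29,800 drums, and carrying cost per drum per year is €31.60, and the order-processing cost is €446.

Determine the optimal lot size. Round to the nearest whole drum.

EOQ = √(2DS/H) = √(2 × 29,800 × 446 / 31.6)
    = √(841,189.87) ≈ 917.16

917 drums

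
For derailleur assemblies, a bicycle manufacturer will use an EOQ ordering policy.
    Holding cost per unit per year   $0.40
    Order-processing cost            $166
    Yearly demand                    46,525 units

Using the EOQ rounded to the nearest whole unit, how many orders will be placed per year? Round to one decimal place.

7.5 orders per year

Optimal lot size Q* = (2 × 46,525 × $166 / $0.4)^½ ≈ 6,214.16 → Q = 6,214
N = D/Q = 46,525/6,214 ≈ 7.487 orders/yr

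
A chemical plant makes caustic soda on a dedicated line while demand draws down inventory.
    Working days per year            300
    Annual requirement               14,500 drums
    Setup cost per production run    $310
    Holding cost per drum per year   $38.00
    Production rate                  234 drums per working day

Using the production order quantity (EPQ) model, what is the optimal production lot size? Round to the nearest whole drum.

546 drums

Daily demand d = 14,500/300 = 48.333; p = 234; 1 − d/p = 0.79345
EPQ = √(2DS / (H(1 − d/p)))
    = √(2 × 14,500 × 310 / (38 × 0.79345)) ≈ 546.05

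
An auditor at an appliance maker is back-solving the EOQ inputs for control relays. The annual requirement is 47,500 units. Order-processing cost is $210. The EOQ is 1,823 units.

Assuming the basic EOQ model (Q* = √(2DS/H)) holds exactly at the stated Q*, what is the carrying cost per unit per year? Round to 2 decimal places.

$6.00

Since Q* = (2DS/H)^½, squaring gives Q*²·H = 2DS.
H = 2DS / Q² = 2 × 47,500 × 210 / 1,823² = 6.0030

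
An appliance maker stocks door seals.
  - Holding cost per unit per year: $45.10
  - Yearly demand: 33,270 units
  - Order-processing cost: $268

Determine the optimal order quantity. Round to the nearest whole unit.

EOQ = √(2DS/H) = √(2 × 33,270 × 268 / 45.1)
    = √(395,403.99) ≈ 628.81

629 units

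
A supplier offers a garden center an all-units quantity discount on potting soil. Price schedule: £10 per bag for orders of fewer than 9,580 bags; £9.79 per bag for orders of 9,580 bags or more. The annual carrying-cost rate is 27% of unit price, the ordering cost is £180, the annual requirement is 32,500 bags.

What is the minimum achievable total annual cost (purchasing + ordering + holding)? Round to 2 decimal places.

H₁ = 27%×£10 = £2.7000;  H₂ = 27%×£9.79 = £2.6433
EOQ₁ = √(2×32,500×180/2.7000) = 2,081.67  (< 9,580, feasible at tier 1)
EOQ₂ = √(2×32,500×180/2.6433) = 2,103.87  (< 9,580 → use Q = 9,580 at tier-2 price)
TC(tier 1 (EOQ₁), Q≈2,081.7) = £330,620.50
TC(tier 2, Q≈9,580.0) = £331,447.05
Minimum at tier 1 (EOQ₁): £330,620.50

£330,620.50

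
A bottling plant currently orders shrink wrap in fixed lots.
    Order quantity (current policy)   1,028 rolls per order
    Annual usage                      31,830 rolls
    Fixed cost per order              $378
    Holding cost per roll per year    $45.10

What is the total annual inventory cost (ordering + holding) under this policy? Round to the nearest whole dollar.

$34,885

Orders/yr = 31,830/1,028 = 30.963; ordering cost = 30.963 × $378 = $11,704.03
Average inventory = 1,028/2 = 514; holding cost = 514 × $45.1 = $23,181.40
Total = $11,704.03 + $23,181.40 = $34,885.43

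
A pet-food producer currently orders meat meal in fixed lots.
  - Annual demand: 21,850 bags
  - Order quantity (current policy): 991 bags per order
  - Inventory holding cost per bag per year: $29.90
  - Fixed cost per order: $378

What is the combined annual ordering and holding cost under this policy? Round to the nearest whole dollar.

$23,150

Orders/yr = 21,850/991 = 22.048; ordering cost = 22.048 × $378 = $8,334.31
Average inventory = 991/2 = 495.5; holding cost = 495.5 × $29.9 = $14,815.45
Total = $8,334.31 + $14,815.45 = $23,149.76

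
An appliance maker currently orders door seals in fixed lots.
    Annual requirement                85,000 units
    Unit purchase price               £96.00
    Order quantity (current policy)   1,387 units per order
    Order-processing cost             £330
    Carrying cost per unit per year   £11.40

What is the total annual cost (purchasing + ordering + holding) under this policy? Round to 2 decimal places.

£8,188,129.40

Orders/yr = 85,000/1,387 = 61.283; ordering cost = 61.283 × £330 = £20,223.50
Average inventory = 1,387/2 = 693.5; holding cost = 693.5 × £11.4 = £7,905.90
Purchase cost = D·C = 85,000 × 96 = £8,160,000.00
Total = £20,223.50 + £7,905.90 + £8,160,000.00 = £8,188,129.40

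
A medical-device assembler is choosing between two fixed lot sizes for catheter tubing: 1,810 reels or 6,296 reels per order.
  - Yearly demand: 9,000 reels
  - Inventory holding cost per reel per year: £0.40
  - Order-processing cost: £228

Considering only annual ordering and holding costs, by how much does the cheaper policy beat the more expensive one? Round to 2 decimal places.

£89.42

Annual cost at Q: ordering D·S/Q plus holding Q·H/2.
TC(1,810) = (9,000/1,810)×228 + (1,810/2)×0.4 = £1,495.70
TC(6,296) = (9,000/6,296)×228 + (6,296/2)×0.4 = £1,585.12
Lots of 1,810 are cheaper by £89.42.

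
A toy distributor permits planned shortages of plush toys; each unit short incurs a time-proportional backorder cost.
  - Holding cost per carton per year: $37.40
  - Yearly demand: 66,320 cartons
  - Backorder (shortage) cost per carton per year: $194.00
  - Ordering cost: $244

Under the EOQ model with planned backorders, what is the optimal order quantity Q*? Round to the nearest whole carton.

1,016 cartons

Basic EOQ = √(2·66,320·244/37.4) = 930.243
Backorder adjustment √((H+b)/b) = √((37.4+194)/194) = 1.0921
Q* = 930.243 × 1.0921 ≈ 1,015.96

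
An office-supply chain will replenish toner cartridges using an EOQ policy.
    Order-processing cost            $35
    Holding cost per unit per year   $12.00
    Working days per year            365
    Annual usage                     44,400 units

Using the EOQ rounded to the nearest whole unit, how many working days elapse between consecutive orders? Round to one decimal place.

EOQ = √(2DS/H) = √(2 × 44,400 × 35 / 12)
    = √(259,000.00) ≈ 508.92 → Q = 509 units
Cycle time = (working days × Q)/D = (365 × 509) / 44,400 = 4.184 days

4.2 days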